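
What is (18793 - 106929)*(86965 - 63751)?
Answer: -2045989104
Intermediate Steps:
(18793 - 106929)*(86965 - 63751) = -88136*23214 = -2045989104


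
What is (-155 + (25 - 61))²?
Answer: 36481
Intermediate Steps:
(-155 + (25 - 61))² = (-155 - 36)² = (-191)² = 36481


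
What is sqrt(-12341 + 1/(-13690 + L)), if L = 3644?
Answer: I*sqrt(1245479843602)/10046 ≈ 111.09*I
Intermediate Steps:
sqrt(-12341 + 1/(-13690 + L)) = sqrt(-12341 + 1/(-13690 + 3644)) = sqrt(-12341 + 1/(-10046)) = sqrt(-12341 - 1/10046) = sqrt(-123977687/10046) = I*sqrt(1245479843602)/10046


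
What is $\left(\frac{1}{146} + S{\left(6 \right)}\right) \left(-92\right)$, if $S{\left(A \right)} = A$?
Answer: $- \frac{40342}{73} \approx -552.63$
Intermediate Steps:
$\left(\frac{1}{146} + S{\left(6 \right)}\right) \left(-92\right) = \left(\frac{1}{146} + 6\right) \left(-92\right) = \frac{877}{146} \left(-92\right) = - \frac{40342}{73}$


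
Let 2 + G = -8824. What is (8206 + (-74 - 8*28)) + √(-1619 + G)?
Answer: 7908 + I*√10445 ≈ 7908.0 + 102.2*I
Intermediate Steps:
G = -8826 (G = -2 - 8824 = -8826)
(8206 + (-74 - 8*28)) + √(-1619 + G) = (8206 + (-74 - 8*28)) + √(-1619 - 8826) = (8206 + (-74 - 224)) + √(-10445) = (8206 - 298) + I*√10445 = 7908 + I*√10445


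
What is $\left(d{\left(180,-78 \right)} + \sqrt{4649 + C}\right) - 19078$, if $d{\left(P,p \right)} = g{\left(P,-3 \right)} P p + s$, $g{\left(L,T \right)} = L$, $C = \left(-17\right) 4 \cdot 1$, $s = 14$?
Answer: $-2546264 + 3 \sqrt{509} \approx -2.5462 \cdot 10^{6}$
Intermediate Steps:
$C = -68$ ($C = \left(-68\right) 1 = -68$)
$d{\left(P,p \right)} = 14 + p P^{2}$ ($d{\left(P,p \right)} = P P p + 14 = P^{2} p + 14 = p P^{2} + 14 = 14 + p P^{2}$)
$\left(d{\left(180,-78 \right)} + \sqrt{4649 + C}\right) - 19078 = \left(\left(14 - 78 \cdot 180^{2}\right) + \sqrt{4649 - 68}\right) - 19078 = \left(\left(14 - 2527200\right) + \sqrt{4581}\right) - 19078 = \left(\left(14 - 2527200\right) + 3 \sqrt{509}\right) - 19078 = \left(-2527186 + 3 \sqrt{509}\right) - 19078 = -2546264 + 3 \sqrt{509}$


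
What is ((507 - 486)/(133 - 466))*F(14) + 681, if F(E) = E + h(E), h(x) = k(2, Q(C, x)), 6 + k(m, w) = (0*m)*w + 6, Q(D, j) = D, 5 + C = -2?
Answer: 75493/111 ≈ 680.12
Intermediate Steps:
C = -7 (C = -5 - 2 = -7)
k(m, w) = 0 (k(m, w) = -6 + ((0*m)*w + 6) = -6 + (0*w + 6) = -6 + (0 + 6) = -6 + 6 = 0)
h(x) = 0
F(E) = E (F(E) = E + 0 = E)
((507 - 486)/(133 - 466))*F(14) + 681 = ((507 - 486)/(133 - 466))*14 + 681 = (21/(-333))*14 + 681 = (21*(-1/333))*14 + 681 = -7/111*14 + 681 = -98/111 + 681 = 75493/111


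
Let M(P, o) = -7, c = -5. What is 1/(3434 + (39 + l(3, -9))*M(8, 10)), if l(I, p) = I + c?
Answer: 1/3175 ≈ 0.00031496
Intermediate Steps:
l(I, p) = -5 + I (l(I, p) = I - 5 = -5 + I)
1/(3434 + (39 + l(3, -9))*M(8, 10)) = 1/(3434 + (39 + (-5 + 3))*(-7)) = 1/(3434 + (39 - 2)*(-7)) = 1/(3434 + 37*(-7)) = 1/(3434 - 259) = 1/3175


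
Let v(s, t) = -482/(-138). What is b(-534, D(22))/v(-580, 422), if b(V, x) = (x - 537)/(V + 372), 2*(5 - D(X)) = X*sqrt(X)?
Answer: 6118/6507 + 253*sqrt(22)/13014 ≈ 1.0314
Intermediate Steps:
v(s, t) = 241/69 (v(s, t) = -482*(-1/138) = 241/69)
D(X) = 5 - X**(3/2)/2 (D(X) = 5 - X*sqrt(X)/2 = 5 - X**(3/2)/2)
b(V, x) = (-537 + x)/(372 + V)
b(-534, D(22))/v(-580, 422) = ((-537 + (5 - 11*sqrt(22)))/(372 - 534))/(241/69) = ((-537 + (5 - 11*sqrt(22)))/(-162))*(69/241) = -(-537 + (5 - 11*sqrt(22)))/162*(69/241) = -(-532 - 11*sqrt(22))/162*(69/241) = (266/81 + 11*sqrt(22)/162)*(69/241) = 6118/6507 + 253*sqrt(22)/13014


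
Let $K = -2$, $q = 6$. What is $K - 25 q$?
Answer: $-152$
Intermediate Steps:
$K - 25 q = -2 - 150 = -152$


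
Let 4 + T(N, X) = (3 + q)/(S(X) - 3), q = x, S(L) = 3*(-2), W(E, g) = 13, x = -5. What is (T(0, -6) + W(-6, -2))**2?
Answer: 6889/81 ≈ 85.049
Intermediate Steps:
S(L) = -6
q = -5
T(N, X) = -34/9 (T(N, X) = -4 + (3 - 5)/(-6 - 3) = -4 - 2/(-9) = -4 - 2*(-1/9) = -4 + 2/9 = -34/9)
(T(0, -6) + W(-6, -2))**2 = (-34/9 + 13)**2 = (83/9)**2 = 6889/81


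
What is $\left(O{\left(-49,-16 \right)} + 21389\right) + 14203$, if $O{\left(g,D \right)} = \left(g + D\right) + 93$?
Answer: $35620$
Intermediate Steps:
$O{\left(g,D \right)} = 93 + D + g$ ($O{\left(g,D \right)} = \left(D + g\right) + 93 = 93 + D + g$)
$\left(O{\left(-49,-16 \right)} + 21389\right) + 14203 = \left(\left(93 - 16 - 49\right) + 21389\right) + 14203 = \left(28 + 21389\right) + 14203 = 21417 + 14203 = 35620$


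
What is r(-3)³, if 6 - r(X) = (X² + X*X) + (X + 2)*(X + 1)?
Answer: -2744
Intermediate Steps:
r(X) = 6 - 2*X² - (1 + X)*(2 + X) (r(X) = 6 - ((X² + X*X) + (X + 2)*(X + 1)) = 6 - ((X² + X²) + (2 + X)*(1 + X)) = 6 - (2*X² + (1 + X)*(2 + X)) = 6 + (-2*X² - (1 + X)*(2 + X)) = 6 - 2*X² - (1 + X)*(2 + X))
r(-3)³ = (4 - 3*(-3) - 3*(-3)²)³ = (4 + 9 - 3*9)³ = (4 + 9 - 27)³ = (-14)³ = -2744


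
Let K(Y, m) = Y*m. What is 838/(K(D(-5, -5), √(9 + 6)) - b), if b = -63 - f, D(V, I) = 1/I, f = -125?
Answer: -259780/19217 + 838*√15/19217 ≈ -13.349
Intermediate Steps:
b = 62 (b = -63 - 1*(-125) = -63 + 125 = 62)
838/(K(D(-5, -5), √(9 + 6)) - b) = 838/(√(9 + 6)/(-5) - 1*62) = 838/(-√15/5 - 62) = 838/(-62 - √15/5)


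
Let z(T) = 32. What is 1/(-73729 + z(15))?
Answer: -1/73697 ≈ -1.3569e-5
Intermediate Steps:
1/(-73729 + z(15)) = 1/(-73729 + 32) = 1/(-73697) = -1/73697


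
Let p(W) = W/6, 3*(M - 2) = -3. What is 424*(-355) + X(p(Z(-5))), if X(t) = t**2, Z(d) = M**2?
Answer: -5418719/36 ≈ -1.5052e+5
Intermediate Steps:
M = 1 (M = 2 + (1/3)*(-3) = 2 - 1 = 1)
Z(d) = 1 (Z(d) = 1**2 = 1)
p(W) = W/6 (p(W) = W*(1/6) = W/6)
424*(-355) + X(p(Z(-5))) = 424*(-355) + ((1/6)*1)**2 = -150520 + (1/6)**2 = -150520 + 1/36 = -5418719/36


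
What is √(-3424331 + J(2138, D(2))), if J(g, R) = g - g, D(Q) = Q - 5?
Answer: I*√3424331 ≈ 1850.5*I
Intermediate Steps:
D(Q) = -5 + Q
J(g, R) = 0
√(-3424331 + J(2138, D(2))) = √(-3424331 + 0) = √(-3424331) = I*√3424331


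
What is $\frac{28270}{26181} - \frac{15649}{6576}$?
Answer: $- \frac{74600983}{57388752} \approx -1.2999$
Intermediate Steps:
$\frac{28270}{26181} - \frac{15649}{6576} = - \frac{74600983}{57388752}$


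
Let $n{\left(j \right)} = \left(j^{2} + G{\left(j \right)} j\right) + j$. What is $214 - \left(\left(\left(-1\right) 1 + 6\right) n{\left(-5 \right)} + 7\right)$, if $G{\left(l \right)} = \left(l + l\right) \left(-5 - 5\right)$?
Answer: $2607$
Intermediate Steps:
$G{\left(l \right)} = - 20 l$ ($G{\left(l \right)} = 2 l \left(-10\right) = - 20 l$)
$n{\left(j \right)} = j - 19 j^{2}$ ($n{\left(j \right)} = \left(j^{2} + - 20 j j\right) + j = \left(j^{2} - 20 j^{2}\right) + j = - 19 j^{2} + j = j - 19 j^{2}$)
$214 - \left(\left(\left(-1\right) 1 + 6\right) n{\left(-5 \right)} + 7\right) = 214 - \left(\left(\left(-1\right) 1 + 6\right) \left(- 5 \left(1 - -95\right)\right) + 7\right) = 214 - \left(\left(-1 + 6\right) \left(- 5 \left(1 + 95\right)\right) + 7\right) = 214 - \left(5 \left(\left(-5\right) 96\right) + 7\right) = 214 - \left(5 \left(-480\right) + 7\right) = 214 - \left(-2400 + 7\right) = 214 - -2393 = 214 + 2393 = 2607$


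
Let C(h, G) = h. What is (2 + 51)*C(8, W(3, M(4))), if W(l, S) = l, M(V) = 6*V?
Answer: 424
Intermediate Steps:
(2 + 51)*C(8, W(3, M(4))) = (2 + 51)*8 = 53*8 = 424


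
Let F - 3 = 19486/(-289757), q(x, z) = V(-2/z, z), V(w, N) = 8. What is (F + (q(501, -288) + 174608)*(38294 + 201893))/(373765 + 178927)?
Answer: 12152551486684129/160146375844 ≈ 75884.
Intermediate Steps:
q(x, z) = 8
F = 849785/289757 (F = 3 + 19486/(-289757) = 3 + 19486*(-1/289757) = 3 - 19486/289757 = 849785/289757 ≈ 2.9328)
(F + (q(501, -288) + 174608)*(38294 + 201893))/(373765 + 178927) = (849785/289757 + (8 + 174608)*(38294 + 201893))/(373765 + 178927) = (849785/289757 + 174616*240187)/552692 = (849785/289757 + 41940493192)*(1/552692) = (12152551486684129/289757)*(1/552692) = 12152551486684129/160146375844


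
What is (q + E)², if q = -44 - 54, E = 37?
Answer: 3721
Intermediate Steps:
q = -98
(q + E)² = (-98 + 37)² = (-61)² = 3721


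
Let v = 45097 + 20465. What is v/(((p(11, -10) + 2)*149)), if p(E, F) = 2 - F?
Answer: 4683/149 ≈ 31.430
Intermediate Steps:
v = 65562
v/(((p(11, -10) + 2)*149)) = 65562/((((2 - 1*(-10)) + 2)*149)) = 65562/((((2 + 10) + 2)*149)) = 65562/(((12 + 2)*149)) = 65562/((14*149)) = 65562/2086 = 65562*(1/2086) = 4683/149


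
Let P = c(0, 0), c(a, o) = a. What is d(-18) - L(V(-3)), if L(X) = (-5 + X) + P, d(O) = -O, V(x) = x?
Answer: 26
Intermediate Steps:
P = 0
L(X) = -5 + X (L(X) = (-5 + X) + 0 = -5 + X)
d(-18) - L(V(-3)) = -1*(-18) - (-5 - 3) = 18 - 1*(-8) = 18 + 8 = 26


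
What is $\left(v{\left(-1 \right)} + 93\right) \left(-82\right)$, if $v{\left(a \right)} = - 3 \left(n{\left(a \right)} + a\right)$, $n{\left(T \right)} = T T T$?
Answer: $-8118$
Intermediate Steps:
$n{\left(T \right)} = T^{3}$ ($n{\left(T \right)} = T^{2} T = T^{3}$)
$v{\left(a \right)} = - 3 a - 3 a^{3}$ ($v{\left(a \right)} = - 3 \left(a^{3} + a\right) = - 3 \left(a + a^{3}\right) = - 3 a - 3 a^{3}$)
$\left(v{\left(-1 \right)} + 93\right) \left(-82\right) = \left(3 \left(-1\right) \left(-1 - \left(-1\right)^{2}\right) + 93\right) \left(-82\right) = \left(3 \left(-1\right) \left(-1 - 1\right) + 93\right) \left(-82\right) = \left(3 \left(-1\right) \left(-2\right) + 93\right) \left(-82\right) = \left(6 + 93\right) \left(-82\right) = 99 \left(-82\right) = -8118$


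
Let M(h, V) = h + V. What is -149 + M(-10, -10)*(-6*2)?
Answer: 91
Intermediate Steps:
M(h, V) = V + h
-149 + M(-10, -10)*(-6*2) = -149 + (-10 - 10)*(-6*2) = -149 - 20*(-12) = -149 + 240 = 91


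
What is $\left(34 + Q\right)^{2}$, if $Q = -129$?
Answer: $9025$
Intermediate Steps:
$\left(34 + Q\right)^{2} = \left(34 - 129\right)^{2} = \left(-95\right)^{2} = 9025$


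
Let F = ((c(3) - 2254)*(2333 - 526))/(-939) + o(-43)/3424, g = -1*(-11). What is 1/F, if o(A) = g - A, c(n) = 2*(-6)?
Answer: 1607568/7010086697 ≈ 0.00022932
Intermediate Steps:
g = 11
c(n) = -12
o(A) = 11 - A
F = 7010086697/1607568 (F = ((-12 - 2254)*(2333 - 526))/(-939) + (11 - 1*(-43))/3424 = -2266*1807*(-1/939) + (11 + 43)*(1/3424) = -4094662*(-1/939) + 54*(1/3424) = 4094662/939 + 27/1712 = 7010086697/1607568 ≈ 4360.7)
1/F = 1/(7010086697/1607568) = 1607568/7010086697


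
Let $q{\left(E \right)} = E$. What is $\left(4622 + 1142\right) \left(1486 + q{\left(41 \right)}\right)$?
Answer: $8801628$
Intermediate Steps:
$\left(4622 + 1142\right) \left(1486 + q{\left(41 \right)}\right) = \left(4622 + 1142\right) \left(1486 + 41\right) = 5764 \cdot 1527 = 8801628$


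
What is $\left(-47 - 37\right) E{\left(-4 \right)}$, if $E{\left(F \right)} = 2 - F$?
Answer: $-504$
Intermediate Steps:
$\left(-47 - 37\right) E{\left(-4 \right)} = \left(-47 - 37\right) \left(2 - -4\right) = - 84 \left(2 + 4\right) = \left(-84\right) 6 = -504$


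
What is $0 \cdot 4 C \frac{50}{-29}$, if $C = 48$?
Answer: $0$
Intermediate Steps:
$0 \cdot 4 C \frac{50}{-29} = 0 \cdot 4 \cdot 48 \frac{50}{-29} = 0 \cdot 48 \cdot 50 \left(- \frac{1}{29}\right) = 0 \left(- \frac{50}{29}\right) = 0$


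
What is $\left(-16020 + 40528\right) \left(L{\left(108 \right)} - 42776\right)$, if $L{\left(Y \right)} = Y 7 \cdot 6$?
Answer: $-937185920$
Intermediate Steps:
$L{\left(Y \right)} = 42 Y$ ($L{\left(Y \right)} = 7 Y 6 = 42 Y$)
$\left(-16020 + 40528\right) \left(L{\left(108 \right)} - 42776\right) = \left(-16020 + 40528\right) \left(42 \cdot 108 - 42776\right) = 24508 \left(4536 - 42776\right) = 24508 \left(-38240\right) = -937185920$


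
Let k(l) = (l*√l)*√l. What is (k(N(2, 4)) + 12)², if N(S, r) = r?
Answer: 784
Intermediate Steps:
k(l) = l² (k(l) = l^(3/2)*√l = l²)
(k(N(2, 4)) + 12)² = (4² + 12)² = (16 + 12)² = 28² = 784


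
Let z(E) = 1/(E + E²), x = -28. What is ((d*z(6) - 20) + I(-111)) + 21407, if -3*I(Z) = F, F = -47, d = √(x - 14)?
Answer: 64208/3 + I*√42/42 ≈ 21403.0 + 0.1543*I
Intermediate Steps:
d = I*√42 (d = √(-28 - 14) = √(-42) = I*√42 ≈ 6.4807*I)
I(Z) = 47/3 (I(Z) = -⅓*(-47) = 47/3)
((d*z(6) - 20) + I(-111)) + 21407 = (((I*√42)*(1/(6*(1 + 6))) - 20) + 47/3) + 21407 = (((I*√42)*((⅙)/7) - 20) + 47/3) + 21407 = (((I*√42)*((⅙)*(⅐)) - 20) + 47/3) + 21407 = (((I*√42)*(1/42) - 20) + 47/3) + 21407 = ((I*√42/42 - 20) + 47/3) + 21407 = ((-20 + I*√42/42) + 47/3) + 21407 = (-13/3 + I*√42/42) + 21407 = 64208/3 + I*√42/42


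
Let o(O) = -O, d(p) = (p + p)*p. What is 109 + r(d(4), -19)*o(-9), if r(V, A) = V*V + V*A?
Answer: 3853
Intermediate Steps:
d(p) = 2*p**2 (d(p) = (2*p)*p = 2*p**2)
r(V, A) = V**2 + A*V
109 + r(d(4), -19)*o(-9) = 109 + ((2*4**2)*(-19 + 2*4**2))*(-1*(-9)) = 109 + ((2*16)*(-19 + 2*16))*9 = 109 + (32*(-19 + 32))*9 = 109 + (32*13)*9 = 109 + 416*9 = 109 + 3744 = 3853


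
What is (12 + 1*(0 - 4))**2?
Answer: 64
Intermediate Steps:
(12 + 1*(0 - 4))**2 = (12 + 1*(-4))**2 = (12 - 4)**2 = 8**2 = 64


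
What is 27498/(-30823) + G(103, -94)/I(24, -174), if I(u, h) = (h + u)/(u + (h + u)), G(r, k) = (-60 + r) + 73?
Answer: 74397378/770575 ≈ 96.548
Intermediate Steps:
G(r, k) = 13 + r
I(u, h) = (h + u)/(h + 2*u)
27498/(-30823) + G(103, -94)/I(24, -174) = 27498/(-30823) + (13 + 103)/(((-174 + 24)/(-174 + 2*24))) = 27498*(-1/30823) + 116/((-150/(-174 + 48))) = -27498/30823 + 116/((-150/(-126))) = -27498/30823 + 116/((-1/126*(-150))) = -27498/30823 + 116/(25/21) = -27498/30823 + 116*(21/25) = -27498/30823 + 2436/25 = 74397378/770575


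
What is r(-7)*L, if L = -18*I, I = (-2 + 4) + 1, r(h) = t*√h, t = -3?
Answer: 162*I*√7 ≈ 428.61*I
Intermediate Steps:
r(h) = -3*√h
I = 3 (I = 2 + 1 = 3)
L = -54 (L = -18*3 = -54)
r(-7)*L = -3*I*√7*(-54) = 162*I*√7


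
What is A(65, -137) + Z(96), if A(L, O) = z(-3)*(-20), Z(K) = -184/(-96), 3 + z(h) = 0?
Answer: 743/12 ≈ 61.917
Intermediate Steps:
z(h) = -3 (z(h) = -3 + 0 = -3)
Z(K) = 23/12 (Z(K) = -184*(-1/96) = 23/12)
A(L, O) = 60 (A(L, O) = -3*(-20) = 60)
A(65, -137) + Z(96) = 60 + 23/12 = 743/12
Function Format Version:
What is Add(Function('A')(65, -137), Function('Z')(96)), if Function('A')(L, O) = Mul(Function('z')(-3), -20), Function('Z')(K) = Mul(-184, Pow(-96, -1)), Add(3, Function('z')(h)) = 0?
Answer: Rational(743, 12) ≈ 61.917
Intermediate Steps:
Function('z')(h) = -3 (Function('z')(h) = Add(-3, 0) = -3)
Function('Z')(K) = Rational(23, 12) (Function('Z')(K) = Mul(-184, Rational(-1, 96)) = Rational(23, 12))
Function('A')(L, O) = 60 (Function('A')(L, O) = Mul(-3, -20) = 60)
Add(Function('A')(65, -137), Function('Z')(96)) = Add(60, Rational(23, 12)) = Rational(743, 12)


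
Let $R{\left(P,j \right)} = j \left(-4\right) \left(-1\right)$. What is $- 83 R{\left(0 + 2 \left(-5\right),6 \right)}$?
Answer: $-1992$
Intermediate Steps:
$R{\left(P,j \right)} = 4 j$ ($R{\left(P,j \right)} = - 4 j \left(-1\right) = 4 j$)
$- 83 R{\left(0 + 2 \left(-5\right),6 \right)} = - 83 \cdot 4 \cdot 6 = \left(-83\right) 24 = -1992$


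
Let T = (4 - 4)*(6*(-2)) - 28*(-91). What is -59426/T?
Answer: -29713/1274 ≈ -23.323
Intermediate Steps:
T = 2548 (T = 0*(-12) + 2548 = 0 + 2548 = 2548)
-59426/T = -59426/2548 = -59426*1/2548 = -29713/1274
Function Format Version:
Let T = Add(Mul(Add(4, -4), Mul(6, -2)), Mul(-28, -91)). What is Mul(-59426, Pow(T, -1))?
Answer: Rational(-29713, 1274) ≈ -23.323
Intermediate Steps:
T = 2548 (T = Add(Mul(0, -12), 2548) = Add(0, 2548) = 2548)
Mul(-59426, Pow(T, -1)) = Mul(-59426, Pow(2548, -1)) = Mul(-59426, Rational(1, 2548)) = Rational(-29713, 1274)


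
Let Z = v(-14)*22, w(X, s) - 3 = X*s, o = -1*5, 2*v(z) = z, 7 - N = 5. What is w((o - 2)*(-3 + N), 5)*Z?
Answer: -5852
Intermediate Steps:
N = 2 (N = 7 - 1*5 = 7 - 5 = 2)
v(z) = z/2
o = -5
w(X, s) = 3 + X*s
Z = -154 (Z = ((1/2)*(-14))*22 = -7*22 = -154)
w((o - 2)*(-3 + N), 5)*Z = (3 + ((-5 - 2)*(-3 + 2))*5)*(-154) = (3 - 7*(-1)*5)*(-154) = (3 + 7*5)*(-154) = (3 + 35)*(-154) = 38*(-154) = -5852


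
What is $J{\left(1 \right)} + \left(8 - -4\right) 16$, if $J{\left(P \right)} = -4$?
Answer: $188$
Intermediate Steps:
$J{\left(1 \right)} + \left(8 - -4\right) 16 = -4 + \left(8 - -4\right) 16 = -4 + \left(8 + 4\right) 16 = -4 + 12 \cdot 16 = -4 + 192 = 188$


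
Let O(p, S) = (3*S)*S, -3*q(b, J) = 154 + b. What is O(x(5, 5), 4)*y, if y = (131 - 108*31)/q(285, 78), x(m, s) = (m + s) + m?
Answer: 463248/439 ≈ 1055.2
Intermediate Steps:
q(b, J) = -154/3 - b/3 (q(b, J) = -(154 + b)/3 = -154/3 - b/3)
x(m, s) = s + 2*m
y = 9651/439 (y = (131 - 108*31)/(-154/3 - 1/3*285) = (131 - 3348)/(-154/3 - 95) = -3217/(-439/3) = -3217*(-3/439) = 9651/439 ≈ 21.984)
O(p, S) = 3*S**2
O(x(5, 5), 4)*y = (3*4**2)*(9651/439) = (3*16)*(9651/439) = 48*(9651/439) = 463248/439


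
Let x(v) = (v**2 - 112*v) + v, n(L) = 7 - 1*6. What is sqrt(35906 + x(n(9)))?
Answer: 2*sqrt(8949) ≈ 189.20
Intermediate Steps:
n(L) = 1 (n(L) = 7 - 6 = 1)
x(v) = v**2 - 111*v
sqrt(35906 + x(n(9))) = sqrt(35906 + 1*(-111 + 1)) = sqrt(35906 + 1*(-110)) = sqrt(35906 - 110) = sqrt(35796) = 2*sqrt(8949)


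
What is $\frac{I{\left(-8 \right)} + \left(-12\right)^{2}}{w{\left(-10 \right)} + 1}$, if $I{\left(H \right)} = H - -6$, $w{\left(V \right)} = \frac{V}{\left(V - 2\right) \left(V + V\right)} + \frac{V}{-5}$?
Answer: $48$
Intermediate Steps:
$w{\left(V \right)} = \frac{1}{2 \left(-2 + V\right)} - \frac{V}{5}$ ($w{\left(V \right)} = \frac{V}{\left(-2 + V\right) 2 V} + V \left(- \frac{1}{5}\right) = \frac{V}{2 V \left(-2 + V\right)} - \frac{V}{5} = V \frac{1}{2 V \left(-2 + V\right)} - \frac{V}{5} = \frac{1}{2 \left(-2 + V\right)} - \frac{V}{5}$)
$I{\left(H \right)} = 6 + H$ ($I{\left(H \right)} = H + 6 = 6 + H$)
$\frac{I{\left(-8 \right)} + \left(-12\right)^{2}}{w{\left(-10 \right)} + 1} = \frac{\left(6 - 8\right) + \left(-12\right)^{2}}{\frac{5 - 2 \left(-10\right)^{2} + 4 \left(-10\right)}{10 \left(-2 - 10\right)} + 1} = \frac{-2 + 144}{\frac{5 - 200 - 40}{10 \left(-12\right)} + 1} = \frac{1}{\frac{1}{10} \left(- \frac{1}{12}\right) \left(5 - 200 - 40\right) + 1} \cdot 142 = \frac{1}{\frac{1}{10} \left(- \frac{1}{12}\right) \left(-235\right) + 1} \cdot 142 = \frac{1}{\frac{47}{24} + 1} \cdot 142 = \frac{1}{\frac{71}{24}} \cdot 142 = \frac{24}{71} \cdot 142 = 48$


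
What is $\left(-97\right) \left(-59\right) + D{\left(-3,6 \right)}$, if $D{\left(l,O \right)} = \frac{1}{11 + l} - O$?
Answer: $\frac{45737}{8} \approx 5717.1$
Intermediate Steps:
$\left(-97\right) \left(-59\right) + D{\left(-3,6 \right)} = \left(-97\right) \left(-59\right) + \frac{1 - 66 - 6 \left(-3\right)}{11 - 3} = 5723 + \frac{1 - 66 + 18}{8} = 5723 + \frac{1}{8} \left(-47\right) = 5723 - \frac{47}{8} = \frac{45737}{8}$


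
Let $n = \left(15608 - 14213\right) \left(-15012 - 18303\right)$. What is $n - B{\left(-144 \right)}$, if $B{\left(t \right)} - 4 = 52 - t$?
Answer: $-46474625$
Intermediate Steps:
$n = -46474425$ ($n = 1395 \left(-33315\right) = -46474425$)
$B{\left(t \right)} = 56 - t$ ($B{\left(t \right)} = 4 - \left(-52 + t\right) = 56 - t$)
$n - B{\left(-144 \right)} = -46474425 - \left(56 - -144\right) = -46474425 - \left(56 + 144\right) = -46474425 - 200 = -46474625$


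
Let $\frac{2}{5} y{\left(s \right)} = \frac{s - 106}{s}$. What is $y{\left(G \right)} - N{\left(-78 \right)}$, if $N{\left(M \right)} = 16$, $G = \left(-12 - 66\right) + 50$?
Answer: $- \frac{113}{28} \approx -4.0357$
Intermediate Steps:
$G = -28$ ($G = -78 + 50 = -28$)
$y{\left(s \right)} = \frac{5 \left(-106 + s\right)}{2 s}$ ($y{\left(s \right)} = \frac{5 \frac{s - 106}{s}}{2} = \frac{5 \frac{-106 + s}{s}}{2} = \frac{5 \left(-106 + s\right)}{2 s}$)
$y{\left(G \right)} - N{\left(-78 \right)} = \left(\frac{5}{2} - \frac{265}{-28}\right) - 16 = \left(\frac{5}{2} - - \frac{265}{28}\right) - 16 = \left(\frac{5}{2} + \frac{265}{28}\right) - 16 = \frac{335}{28} - 16 = - \frac{113}{28}$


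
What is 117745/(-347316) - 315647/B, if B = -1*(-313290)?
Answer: -24419597417/18135104940 ≈ -1.3465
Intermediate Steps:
B = 313290
117745/(-347316) - 315647/B = 117745/(-347316) - 315647/313290 = 117745*(-1/347316) - 315647*1/313290 = -117745/347316 - 315647/313290 = -24419597417/18135104940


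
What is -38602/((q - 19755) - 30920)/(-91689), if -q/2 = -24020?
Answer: -38602/241600515 ≈ -0.00015978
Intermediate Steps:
q = 48040 (q = -2*(-24020) = 48040)
-38602/((q - 19755) - 30920)/(-91689) = -38602/((48040 - 19755) - 30920)/(-91689) = -38602/(28285 - 30920)*(-1/91689) = -38602/(-2635)*(-1/91689) = -38602*(-1/2635)*(-1/91689) = (38602/2635)*(-1/91689) = -38602/241600515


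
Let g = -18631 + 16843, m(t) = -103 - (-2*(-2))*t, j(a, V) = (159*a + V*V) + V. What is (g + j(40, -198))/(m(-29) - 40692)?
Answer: -43578/40679 ≈ -1.0713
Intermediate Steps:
j(a, V) = V + V**2 + 159*a (j(a, V) = (159*a + V**2) + V = (V**2 + 159*a) + V = V + V**2 + 159*a)
m(t) = -103 - 4*t
g = -1788
(g + j(40, -198))/(m(-29) - 40692) = (-1788 + (-198 + (-198)**2 + 159*40))/((-103 - 4*(-29)) - 40692) = (-1788 + (-198 + 39204 + 6360))/((-103 + 116) - 40692) = (-1788 + 45366)/(13 - 40692) = 43578/(-40679) = 43578*(-1/40679) = -43578/40679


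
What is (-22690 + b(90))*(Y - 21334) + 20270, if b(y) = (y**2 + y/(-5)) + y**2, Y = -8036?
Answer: 191160230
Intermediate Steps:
b(y) = 2*y**2 - y/5 (b(y) = (y**2 - y/5) + y**2 = 2*y**2 - y/5)
(-22690 + b(90))*(Y - 21334) + 20270 = (-22690 + (1/5)*90*(-1 + 10*90))*(-8036 - 21334) + 20270 = (-22690 + (1/5)*90*(-1 + 900))*(-29370) + 20270 = (-22690 + (1/5)*90*899)*(-29370) + 20270 = (-22690 + 16182)*(-29370) + 20270 = -6508*(-29370) + 20270 = 191139960 + 20270 = 191160230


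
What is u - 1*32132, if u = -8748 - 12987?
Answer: -53867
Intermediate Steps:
u = -21735
u - 1*32132 = -21735 - 1*32132 = -21735 - 32132 = -53867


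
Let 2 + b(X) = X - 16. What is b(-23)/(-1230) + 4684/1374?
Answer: 7883/2290 ≈ 3.4424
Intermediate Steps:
b(X) = -18 + X (b(X) = -2 + (X - 16) = -2 + (-16 + X) = -18 + X)
b(-23)/(-1230) + 4684/1374 = (-18 - 23)/(-1230) + 4684/1374 = -41*(-1/1230) + 4684*(1/1374) = 1/30 + 2342/687 = 7883/2290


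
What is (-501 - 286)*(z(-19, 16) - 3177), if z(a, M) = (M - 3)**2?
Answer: 2367296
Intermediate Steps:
z(a, M) = (-3 + M)**2
(-501 - 286)*(z(-19, 16) - 3177) = (-501 - 286)*((-3 + 16)**2 - 3177) = -787*(13**2 - 3177) = -787*(169 - 3177) = -787*(-3008) = 2367296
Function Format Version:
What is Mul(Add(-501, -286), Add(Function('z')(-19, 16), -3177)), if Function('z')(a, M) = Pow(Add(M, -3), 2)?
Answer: 2367296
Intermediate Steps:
Function('z')(a, M) = Pow(Add(-3, M), 2)
Mul(Add(-501, -286), Add(Function('z')(-19, 16), -3177)) = Mul(Add(-501, -286), Add(Pow(Add(-3, 16), 2), -3177)) = Mul(-787, Add(Pow(13, 2), -3177)) = Mul(-787, Add(169, -3177)) = Mul(-787, -3008) = 2367296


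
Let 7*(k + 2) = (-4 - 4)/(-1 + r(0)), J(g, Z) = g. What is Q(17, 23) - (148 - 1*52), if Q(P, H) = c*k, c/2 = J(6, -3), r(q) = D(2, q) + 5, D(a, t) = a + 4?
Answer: -4248/35 ≈ -121.37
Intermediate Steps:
D(a, t) = 4 + a
r(q) = 11 (r(q) = (4 + 2) + 5 = 6 + 5 = 11)
c = 12 (c = 2*6 = 12)
k = -74/35 (k = -2 + ((-4 - 4)/(-1 + 11))/7 = -2 + (-8/10)/7 = -2 + (-8*⅒)/7 = -2 + (⅐)*(-⅘) = -2 - 4/35 = -74/35 ≈ -2.1143)
Q(P, H) = -888/35 (Q(P, H) = 12*(-74/35) = -888/35)
Q(17, 23) - (148 - 1*52) = -888/35 - (148 - 1*52) = -888/35 - (148 - 52) = -888/35 - 1*96 = -888/35 - 96 = -4248/35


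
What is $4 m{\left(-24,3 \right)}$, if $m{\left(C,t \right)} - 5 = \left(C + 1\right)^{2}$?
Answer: $2136$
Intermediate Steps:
$m{\left(C,t \right)} = 5 + \left(1 + C\right)^{2}$ ($m{\left(C,t \right)} = 5 + \left(C + 1\right)^{2} = 5 + \left(1 + C\right)^{2}$)
$4 m{\left(-24,3 \right)} = 4 \left(5 + \left(1 - 24\right)^{2}\right) = 4 \left(5 + \left(-23\right)^{2}\right) = 4 \left(5 + 529\right) = 4 \cdot 534 = 2136$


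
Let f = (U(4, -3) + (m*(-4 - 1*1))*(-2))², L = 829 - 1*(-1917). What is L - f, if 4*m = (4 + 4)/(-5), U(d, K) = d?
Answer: 2746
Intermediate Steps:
m = -⅖ (m = ((4 + 4)/(-5))/4 = (8*(-⅕))/4 = (¼)*(-8/5) = -⅖ ≈ -0.40000)
L = 2746 (L = 829 + 1917 = 2746)
f = 0 (f = (4 - 2*(-4 - 1*1)/5*(-2))² = (4 - 2*(-4 - 1)/5*(-2))² = (4 - ⅖*(-5)*(-2))² = (4 + 2*(-2))² = (4 - 4)² = 0² = 0)
L - f = 2746 - 1*0 = 2746 + 0 = 2746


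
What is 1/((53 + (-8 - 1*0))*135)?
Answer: 1/6075 ≈ 0.00016461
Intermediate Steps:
1/((53 + (-8 - 1*0))*135) = 1/((53 + (-8 + 0))*135) = 1/((53 - 8)*135) = 1/(45*135) = 1/6075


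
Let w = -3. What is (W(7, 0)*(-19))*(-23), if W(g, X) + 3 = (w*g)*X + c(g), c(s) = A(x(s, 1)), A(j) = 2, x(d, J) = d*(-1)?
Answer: -437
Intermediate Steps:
x(d, J) = -d
c(s) = 2
W(g, X) = -1 - 3*X*g (W(g, X) = -3 + ((-3*g)*X + 2) = -3 + (-3*X*g + 2) = -3 + (2 - 3*X*g) = -1 - 3*X*g)
(W(7, 0)*(-19))*(-23) = ((-1 - 3*0*7)*(-19))*(-23) = ((-1 + 0)*(-19))*(-23) = -1*(-19)*(-23) = 19*(-23) = -437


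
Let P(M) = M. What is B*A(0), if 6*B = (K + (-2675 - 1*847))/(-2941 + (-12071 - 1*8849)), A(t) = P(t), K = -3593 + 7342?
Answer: 0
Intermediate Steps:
K = 3749
A(t) = t
B = -227/143166 (B = ((3749 + (-2675 - 1*847))/(-2941 + (-12071 - 1*8849)))/6 = ((3749 + (-2675 - 847))/(-2941 + (-12071 - 8849)))/6 = ((3749 - 3522)/(-2941 - 20920))/6 = (227/(-23861))/6 = (227*(-1/23861))/6 = (1/6)*(-227/23861) = -227/143166 ≈ -0.0015856)
B*A(0) = -227/143166*0 = 0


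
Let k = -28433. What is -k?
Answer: 28433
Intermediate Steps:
-k = -1*(-28433) = 28433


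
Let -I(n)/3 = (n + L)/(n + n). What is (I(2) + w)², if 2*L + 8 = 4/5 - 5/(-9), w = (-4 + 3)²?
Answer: 57121/14400 ≈ 3.9667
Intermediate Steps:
w = 1 (w = (-1)² = 1)
L = -299/90 (L = -4 + (4/5 - 5/(-9))/2 = -4 + (4*(⅕) - 5*(-⅑))/2 = -4 + (⅘ + 5/9)/2 = -4 + (½)*(61/45) = -4 + 61/90 = -299/90 ≈ -3.3222)
I(n) = -3*(-299/90 + n)/(2*n) (I(n) = -3*(n - 299/90)/(n + n) = -3*(-299/90 + n)/(2*n))
(I(2) + w)² = ((1/60)*(299 - 90*2)/2 + 1)² = ((1/60)*(½)*(299 - 180) + 1)² = ((1/60)*(½)*119 + 1)² = (119/120 + 1)² = (239/120)² = 57121/14400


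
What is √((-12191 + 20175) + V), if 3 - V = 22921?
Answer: I*√14934 ≈ 122.2*I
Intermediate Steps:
V = -22918 (V = 3 - 1*22921 = 3 - 22921 = -22918)
√((-12191 + 20175) + V) = √((-12191 + 20175) - 22918) = √(7984 - 22918) = √(-14934) = I*√14934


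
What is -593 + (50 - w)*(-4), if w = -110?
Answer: -1233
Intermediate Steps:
-593 + (50 - w)*(-4) = -593 + (50 - 1*(-110))*(-4) = -593 + (50 + 110)*(-4) = -593 + 160*(-4) = -593 - 640 = -1233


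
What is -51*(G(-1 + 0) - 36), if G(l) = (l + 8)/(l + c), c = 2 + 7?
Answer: 14331/8 ≈ 1791.4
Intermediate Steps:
c = 9
G(l) = (8 + l)/(9 + l) (G(l) = (l + 8)/(l + 9) = (8 + l)/(9 + l))
-51*(G(-1 + 0) - 36) = -51*((8 + (-1 + 0))/(9 + (-1 + 0)) - 36) = -51*((8 - 1)/(9 - 1) - 36) = -51*(7/8 - 36) = -51*(-281/8) = 14331/8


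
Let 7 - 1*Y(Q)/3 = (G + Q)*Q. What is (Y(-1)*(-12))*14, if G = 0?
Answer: -3024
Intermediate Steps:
Y(Q) = 21 - 3*Q² (Y(Q) = 21 - 3*(0 + Q)*Q = 21 - 3*Q*Q = 21 - 3*Q²)
(Y(-1)*(-12))*14 = ((21 - 3*(-1)²)*(-12))*14 = ((21 - 3*1)*(-12))*14 = ((21 - 3)*(-12))*14 = (18*(-12))*14 = -216*14 = -3024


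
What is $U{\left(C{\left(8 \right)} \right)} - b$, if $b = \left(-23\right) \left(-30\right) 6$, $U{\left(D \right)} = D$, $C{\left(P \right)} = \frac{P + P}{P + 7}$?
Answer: $- \frac{62084}{15} \approx -4138.9$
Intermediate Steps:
$C{\left(P \right)} = \frac{2 P}{7 + P}$
$b = 4140$ ($b = 690 \cdot 6 = 4140$)
$U{\left(C{\left(8 \right)} \right)} - b = 2 \cdot 8 \frac{1}{7 + 8} - 4140 = 2 \cdot 8 \cdot \frac{1}{15} - 4140 = \frac{16}{15} - 4140 = - \frac{62084}{15}$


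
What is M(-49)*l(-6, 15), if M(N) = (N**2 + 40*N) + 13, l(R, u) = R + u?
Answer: 4086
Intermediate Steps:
M(N) = 13 + N**2 + 40*N
M(-49)*l(-6, 15) = (13 + (-49)**2 + 40*(-49))*(-6 + 15) = (13 + 2401 - 1960)*9 = 454*9 = 4086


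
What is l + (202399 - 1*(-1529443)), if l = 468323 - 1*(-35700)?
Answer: 2235865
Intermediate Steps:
l = 504023 (l = 468323 + 35700 = 504023)
l + (202399 - 1*(-1529443)) = 504023 + (202399 - 1*(-1529443)) = 504023 + (202399 + 1529443) = 504023 + 1731842 = 2235865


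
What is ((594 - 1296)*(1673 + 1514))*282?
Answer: -630911268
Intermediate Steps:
((594 - 1296)*(1673 + 1514))*282 = -702*3187*282 = -2237274*282 = -630911268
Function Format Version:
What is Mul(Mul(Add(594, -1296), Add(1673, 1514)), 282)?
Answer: -630911268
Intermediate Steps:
Mul(Mul(Add(594, -1296), Add(1673, 1514)), 282) = Mul(Mul(-702, 3187), 282) = Mul(-2237274, 282) = -630911268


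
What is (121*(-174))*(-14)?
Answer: 294756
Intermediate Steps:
(121*(-174))*(-14) = -21054*(-14) = 294756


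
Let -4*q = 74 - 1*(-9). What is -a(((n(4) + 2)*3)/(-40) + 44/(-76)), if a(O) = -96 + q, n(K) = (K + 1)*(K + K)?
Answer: 467/4 ≈ 116.75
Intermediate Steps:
q = -83/4 (q = -(74 - 1*(-9))/4 = -(74 + 9)/4 = -1/4*83 = -83/4 ≈ -20.750)
n(K) = 2*K*(1 + K) (n(K) = (1 + K)*(2*K) = 2*K*(1 + K))
a(O) = -467/4 (a(O) = -96 - 83/4 = -467/4)
-a(((n(4) + 2)*3)/(-40) + 44/(-76)) = -1*(-467/4) = 467/4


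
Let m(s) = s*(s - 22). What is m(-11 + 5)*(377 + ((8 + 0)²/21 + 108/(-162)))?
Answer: 63736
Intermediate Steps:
m(s) = s*(-22 + s)
m(-11 + 5)*(377 + ((8 + 0)²/21 + 108/(-162))) = ((-11 + 5)*(-22 + (-11 + 5)))*(377 + ((8 + 0)²/21 + 108/(-162))) = (-6*(-22 - 6))*(377 + (8²*(1/21) + 108*(-1/162))) = (-6*(-28))*(377 + (64*(1/21) - ⅔)) = 168*(377 + (64/21 - ⅔)) = 168*(377 + 50/21) = 168*(7967/21) = 63736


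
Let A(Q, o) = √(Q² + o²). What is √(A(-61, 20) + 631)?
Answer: √(631 + √4121) ≈ 26.367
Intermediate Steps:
√(A(-61, 20) + 631) = √(√((-61)² + 20²) + 631) = √(√(3721 + 400) + 631) = √(√4121 + 631) = √(631 + √4121)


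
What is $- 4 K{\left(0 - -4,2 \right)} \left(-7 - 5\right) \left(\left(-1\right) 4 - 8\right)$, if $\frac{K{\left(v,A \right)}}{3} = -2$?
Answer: $3456$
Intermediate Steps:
$K{\left(v,A \right)} = -6$ ($K{\left(v,A \right)} = 3 \left(-2\right) = -6$)
$- 4 K{\left(0 - -4,2 \right)} \left(-7 - 5\right) \left(\left(-1\right) 4 - 8\right) = \left(-4\right) \left(-6\right) \left(-7 - 5\right) \left(\left(-1\right) 4 - 8\right) = 24 \left(-12\right) \left(-4 - 8\right) = \left(-288\right) \left(-12\right) = 3456$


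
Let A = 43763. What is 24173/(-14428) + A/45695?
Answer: -473172671/659287460 ≈ -0.71770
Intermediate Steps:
24173/(-14428) + A/45695 = 24173/(-14428) + 43763/45695 = 24173*(-1/14428) + 43763*(1/45695) = -24173/14428 + 43763/45695 = -473172671/659287460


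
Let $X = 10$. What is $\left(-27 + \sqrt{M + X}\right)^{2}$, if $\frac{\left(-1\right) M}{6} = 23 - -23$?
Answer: $\left(27 - i \sqrt{266}\right)^{2} \approx 463.0 - 880.71 i$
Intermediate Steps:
$M = -276$ ($M = - 6 \left(23 - -23\right) = - 6 \left(23 + 23\right) = \left(-6\right) 46 = -276$)
$\left(-27 + \sqrt{M + X}\right)^{2} = \left(-27 + \sqrt{-276 + 10}\right)^{2} = \left(-27 + \sqrt{-266}\right)^{2} = \left(-27 + i \sqrt{266}\right)^{2}$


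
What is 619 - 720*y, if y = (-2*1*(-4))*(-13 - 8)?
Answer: 121579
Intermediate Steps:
y = -168 (y = -2*(-4)*(-21) = 8*(-21) = -168)
619 - 720*y = 619 - 720*(-168) = 619 + 120960 = 121579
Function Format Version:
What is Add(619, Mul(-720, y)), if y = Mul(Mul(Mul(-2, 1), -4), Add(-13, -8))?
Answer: 121579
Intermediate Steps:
y = -168 (y = Mul(Mul(-2, -4), -21) = Mul(8, -21) = -168)
Add(619, Mul(-720, y)) = Add(619, Mul(-720, -168)) = Add(619, 120960) = 121579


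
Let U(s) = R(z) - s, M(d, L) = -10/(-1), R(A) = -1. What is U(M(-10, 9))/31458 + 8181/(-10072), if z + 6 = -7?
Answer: -128734345/158422488 ≈ -0.81260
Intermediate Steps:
z = -13 (z = -6 - 7 = -13)
M(d, L) = 10 (M(d, L) = -10*(-1) = 10)
U(s) = -1 - s
U(M(-10, 9))/31458 + 8181/(-10072) = (-1 - 1*10)/31458 + 8181/(-10072) = (-1 - 10)*(1/31458) + 8181*(-1/10072) = -11*1/31458 - 8181/10072 = -11/31458 - 8181/10072 = -128734345/158422488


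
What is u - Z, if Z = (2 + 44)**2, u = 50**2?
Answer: 384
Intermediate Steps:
u = 2500
Z = 2116 (Z = 46**2 = 2116)
u - Z = 2500 - 1*2116 = 2500 - 2116 = 384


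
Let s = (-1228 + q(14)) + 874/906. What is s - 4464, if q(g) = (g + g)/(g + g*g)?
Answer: -4296631/755 ≈ -5690.9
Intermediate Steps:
q(g) = 2*g/(g + g²) (q(g) = (2*g)/(g + g²) = 2*g/(g + g²))
s = -926311/755 (s = (-1228 + 2/(1 + 14)) + 874/906 = (-1228 + 2/15) + 874*(1/906) = (-1228 + 2*(1/15)) + 437/453 = (-1228 + 2/15) + 437/453 = -18418/15 + 437/453 = -926311/755 ≈ -1226.9)
s - 4464 = -926311/755 - 4464 = -4296631/755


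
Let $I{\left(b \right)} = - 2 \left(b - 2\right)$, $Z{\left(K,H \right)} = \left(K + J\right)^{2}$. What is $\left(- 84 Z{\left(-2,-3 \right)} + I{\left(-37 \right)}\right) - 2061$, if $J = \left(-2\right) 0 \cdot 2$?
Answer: $-2319$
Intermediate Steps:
$J = 0$ ($J = 0 \cdot 2 = 0$)
$Z{\left(K,H \right)} = K^{2}$ ($Z{\left(K,H \right)} = \left(K + 0\right)^{2} = K^{2}$)
$I{\left(b \right)} = 4 - 2 b$ ($I{\left(b \right)} = - 2 \left(-2 + b\right) = 4 - 2 b$)
$\left(- 84 Z{\left(-2,-3 \right)} + I{\left(-37 \right)}\right) - 2061 = \left(- 84 \left(-2\right)^{2} + \left(4 - -74\right)\right) - 2061 = \left(\left(-84\right) 4 + \left(4 + 74\right)\right) - 2061 = \left(-336 + 78\right) - 2061 = -258 - 2061 = -2319$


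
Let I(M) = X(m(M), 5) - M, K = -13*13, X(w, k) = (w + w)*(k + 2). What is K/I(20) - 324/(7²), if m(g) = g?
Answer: -7117/980 ≈ -7.2622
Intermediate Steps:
X(w, k) = 2*w*(2 + k) (X(w, k) = (2*w)*(2 + k) = 2*w*(2 + k))
K = -169
I(M) = 13*M (I(M) = 2*M*(2 + 5) - M = 2*M*7 - M = 14*M - M = 13*M)
K/I(20) - 324/(7²) = -169/(13*20) - 324/(7²) = -169/260 - 324/49 = -169*1/260 - 324*1/49 = -13/20 - 324/49 = -7117/980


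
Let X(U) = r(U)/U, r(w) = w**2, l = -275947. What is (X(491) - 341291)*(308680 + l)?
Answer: -11155406400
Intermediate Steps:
X(U) = U (X(U) = U**2/U = U)
(X(491) - 341291)*(308680 + l) = (491 - 341291)*(308680 - 275947) = -340800*32733 = -11155406400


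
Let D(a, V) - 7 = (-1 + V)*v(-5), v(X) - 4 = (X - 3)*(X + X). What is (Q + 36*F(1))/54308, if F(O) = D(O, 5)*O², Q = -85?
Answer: 12263/54308 ≈ 0.22580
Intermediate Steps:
v(X) = 4 + 2*X*(-3 + X) (v(X) = 4 + (X - 3)*(X + X) = 4 + (-3 + X)*(2*X) = 4 + 2*X*(-3 + X))
D(a, V) = -77 + 84*V (D(a, V) = 7 + (-1 + V)*(4 - 6*(-5) + 2*(-5)²) = 7 + (-1 + V)*(4 + 30 + 2*25) = 7 + (-1 + V)*(4 + 30 + 50) = 7 + (-1 + V)*84 = 7 + (-84 + 84*V) = -77 + 84*V)
F(O) = 343*O² (F(O) = (-77 + 84*5)*O² = (-77 + 420)*O² = 343*O²)
(Q + 36*F(1))/54308 = (-85 + 36*(343*1²))/54308 = (-85 + 36*(343*1))*(1/54308) = (-85 + 36*343)*(1/54308) = (-85 + 12348)*(1/54308) = 12263*(1/54308) = 12263/54308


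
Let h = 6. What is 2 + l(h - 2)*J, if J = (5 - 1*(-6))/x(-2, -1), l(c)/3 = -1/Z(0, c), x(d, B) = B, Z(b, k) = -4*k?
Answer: -1/16 ≈ -0.062500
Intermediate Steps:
l(c) = 3/(4*c) (l(c) = 3*(-1/((-4*c))) = 3*(-(-1)/(4*c)) = 3*(1/(4*c)) = 3/(4*c))
J = -11 (J = (5 - 1*(-6))/(-1) = (5 + 6)*(-1) = 11*(-1) = -11)
2 + l(h - 2)*J = 2 + (3/(4*(6 - 2)))*(-11) = 2 + ((3/4)/4)*(-11) = 2 + ((3/4)*(1/4))*(-11) = 2 + (3/16)*(-11) = 2 - 33/16 = -1/16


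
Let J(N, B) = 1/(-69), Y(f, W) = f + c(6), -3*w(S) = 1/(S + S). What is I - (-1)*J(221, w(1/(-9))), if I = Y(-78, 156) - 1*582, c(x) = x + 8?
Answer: -44575/69 ≈ -646.01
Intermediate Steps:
w(S) = -1/(6*S) (w(S) = -1/(3*(S + S)) = -1/(2*S)/3 = -1/(6*S))
c(x) = 8 + x
Y(f, W) = 14 + f (Y(f, W) = f + (8 + 6) = f + 14 = 14 + f)
J(N, B) = -1/69
I = -646 (I = (14 - 78) - 1*582 = -64 - 582 = -646)
I - (-1)*J(221, w(1/(-9))) = -646 - (-1)*(-1)/69 = -646 - 1*1/69 = -646 - 1/69 = -44575/69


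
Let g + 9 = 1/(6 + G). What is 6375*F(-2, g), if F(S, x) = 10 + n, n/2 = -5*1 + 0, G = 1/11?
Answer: 0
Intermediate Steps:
G = 1/11 ≈ 0.090909
n = -10 (n = 2*(-5*1 + 0) = 2*(-5 + 0) = 2*(-5) = -10)
g = -592/67 (g = -9 + 1/(6 + 1/11) = -9 + 1/(67/11) = -9 + 11/67 = -592/67 ≈ -8.8358)
F(S, x) = 0 (F(S, x) = 10 - 10 = 0)
6375*F(-2, g) = 6375*0 = 0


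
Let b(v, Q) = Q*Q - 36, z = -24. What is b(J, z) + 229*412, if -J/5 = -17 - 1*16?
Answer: 94888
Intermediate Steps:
J = 165 (J = -5*(-17 - 1*16) = -5*(-17 - 16) = -5*(-33) = 165)
b(v, Q) = -36 + Q² (b(v, Q) = Q² - 36 = -36 + Q²)
b(J, z) + 229*412 = (-36 + (-24)²) + 229*412 = (-36 + 576) + 94348 = 540 + 94348 = 94888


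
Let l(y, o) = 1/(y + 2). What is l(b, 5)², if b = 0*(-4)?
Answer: ¼ ≈ 0.25000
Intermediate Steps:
b = 0
l(y, o) = 1/(2 + y)
l(b, 5)² = (1/(2 + 0))² = (1/2)² = (½)² = ¼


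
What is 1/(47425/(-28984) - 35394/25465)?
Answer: -738077560/2233537321 ≈ -0.33045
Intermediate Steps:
1/(47425/(-28984) - 35394/25465) = 1/(47425*(-1/28984) - 35394*1/25465) = 1/(-47425/28984 - 35394/25465) = 1/(-2233537321/738077560) = -738077560/2233537321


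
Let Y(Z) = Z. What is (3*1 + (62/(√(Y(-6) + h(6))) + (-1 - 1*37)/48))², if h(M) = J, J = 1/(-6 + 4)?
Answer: (689 - 1488*I*√26)²/97344 ≈ -586.51 - 107.41*I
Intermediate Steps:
J = -½ (J = 1/(-2) = -½ ≈ -0.50000)
h(M) = -½
(3*1 + (62/(√(Y(-6) + h(6))) + (-1 - 1*37)/48))² = (3*1 + (62/(√(-6 - ½)) + (-1 - 1*37)/48))² = (3 + (62/(√(-13/2)) + (-1 - 37)*(1/48)))² = (3 + (62/((I*√26/2)) - 38*1/48))² = (3 + (62*(-I*√26/13) - 19/24))² = (3 + (-62*I*√26/13 - 19/24))² = (3 + (-19/24 - 62*I*√26/13))² = (53/24 - 62*I*√26/13)²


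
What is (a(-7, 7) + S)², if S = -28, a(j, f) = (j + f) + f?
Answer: 441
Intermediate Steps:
a(j, f) = j + 2*f (a(j, f) = (f + j) + f = j + 2*f)
(a(-7, 7) + S)² = ((-7 + 2*7) - 28)² = ((-7 + 14) - 28)² = (7 - 28)² = (-21)² = 441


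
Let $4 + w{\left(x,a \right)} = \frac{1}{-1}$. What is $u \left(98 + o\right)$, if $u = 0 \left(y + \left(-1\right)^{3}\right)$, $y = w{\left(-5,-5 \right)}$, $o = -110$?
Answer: $0$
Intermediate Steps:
$w{\left(x,a \right)} = -5$ ($w{\left(x,a \right)} = -4 + \frac{1}{-1} = -4 - 1 = -5$)
$y = -5$
$u = 0$ ($u = 0 \left(-5 + \left(-1\right)^{3}\right) = 0 \left(-5 - 1\right) = 0 \left(-6\right) = 0$)
$u \left(98 + o\right) = 0 \left(98 - 110\right) = 0 \left(-12\right) = 0$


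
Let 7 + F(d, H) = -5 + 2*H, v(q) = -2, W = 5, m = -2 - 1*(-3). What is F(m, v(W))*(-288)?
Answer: 4608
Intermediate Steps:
m = 1 (m = -2 + 3 = 1)
F(d, H) = -12 + 2*H (F(d, H) = -7 + (-5 + 2*H) = -12 + 2*H)
F(m, v(W))*(-288) = (-12 + 2*(-2))*(-288) = (-12 - 4)*(-288) = -16*(-288) = 4608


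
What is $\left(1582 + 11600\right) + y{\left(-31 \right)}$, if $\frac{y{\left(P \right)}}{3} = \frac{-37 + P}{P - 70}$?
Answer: $\frac{1331586}{101} \approx 13184.0$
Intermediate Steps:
$y{\left(P \right)} = \frac{3 \left(-37 + P\right)}{-70 + P}$ ($y{\left(P \right)} = 3 \frac{-37 + P}{P - 70} = 3 \frac{-37 + P}{-70 + P} = \frac{3 \left(-37 + P\right)}{-70 + P}$)
$\left(1582 + 11600\right) + y{\left(-31 \right)} = \left(1582 + 11600\right) + \frac{3 \left(-37 - 31\right)}{-70 - 31} = 13182 + 3 \frac{1}{-101} \left(-68\right) = 13182 + 3 \left(- \frac{1}{101}\right) \left(-68\right) = 13182 + \frac{204}{101} = \frac{1331586}{101}$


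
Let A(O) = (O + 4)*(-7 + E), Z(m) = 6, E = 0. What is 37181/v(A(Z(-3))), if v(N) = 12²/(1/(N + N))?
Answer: -37181/20160 ≈ -1.8443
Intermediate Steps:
A(O) = -28 - 7*O (A(O) = (O + 4)*(-7 + 0) = (4 + O)*(-7) = -28 - 7*O)
v(N) = 288*N (v(N) = 144/(1/(2*N)) = 144/((1/(2*N))) = 144*(2*N) = 288*N)
37181/v(A(Z(-3))) = 37181/((288*(-28 - 7*6))) = 37181/((288*(-28 - 42))) = 37181/((288*(-70))) = 37181/(-20160) = 37181*(-1/20160) = -37181/20160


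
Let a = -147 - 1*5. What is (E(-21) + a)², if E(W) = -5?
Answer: 24649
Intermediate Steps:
a = -152 (a = -147 - 5 = -152)
(E(-21) + a)² = (-5 - 152)² = (-157)² = 24649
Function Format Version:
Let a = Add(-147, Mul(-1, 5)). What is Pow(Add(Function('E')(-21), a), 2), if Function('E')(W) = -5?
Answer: 24649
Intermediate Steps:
a = -152 (a = Add(-147, -5) = -152)
Pow(Add(Function('E')(-21), a), 2) = Pow(Add(-5, -152), 2) = Pow(-157, 2) = 24649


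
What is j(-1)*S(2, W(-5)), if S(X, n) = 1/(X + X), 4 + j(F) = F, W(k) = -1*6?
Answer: -5/4 ≈ -1.2500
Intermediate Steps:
W(k) = -6
j(F) = -4 + F
S(X, n) = 1/(2*X)
j(-1)*S(2, W(-5)) = (-4 - 1)*((½)/2) = -5/(2*2) = -5*¼ = -5/4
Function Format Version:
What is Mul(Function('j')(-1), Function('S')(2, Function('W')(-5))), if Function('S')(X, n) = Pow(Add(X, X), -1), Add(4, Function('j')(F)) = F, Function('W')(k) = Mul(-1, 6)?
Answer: Rational(-5, 4) ≈ -1.2500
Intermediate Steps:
Function('W')(k) = -6
Function('j')(F) = Add(-4, F)
Function('S')(X, n) = Mul(Rational(1, 2), Pow(X, -1)) (Function('S')(X, n) = Pow(Mul(2, X), -1) = Mul(Rational(1, 2), Pow(X, -1)))
Mul(Function('j')(-1), Function('S')(2, Function('W')(-5))) = Mul(Add(-4, -1), Mul(Rational(1, 2), Pow(2, -1))) = Mul(-5, Mul(Rational(1, 2), Rational(1, 2))) = Mul(-5, Rational(1, 4)) = Rational(-5, 4)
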